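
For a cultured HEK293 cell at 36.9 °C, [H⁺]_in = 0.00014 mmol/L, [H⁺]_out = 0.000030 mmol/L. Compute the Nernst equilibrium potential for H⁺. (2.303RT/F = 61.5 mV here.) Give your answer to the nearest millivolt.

E = (61.5/z) · log₁₀([H⁺]_out/[H⁺]_in) with z = +1.
= (61.5/1) · log₁₀(0.000030/0.00014) = 61.50 · log₁₀(0.2143)
= 61.50 · (-0.6690) = -41.14 mV

-41 mV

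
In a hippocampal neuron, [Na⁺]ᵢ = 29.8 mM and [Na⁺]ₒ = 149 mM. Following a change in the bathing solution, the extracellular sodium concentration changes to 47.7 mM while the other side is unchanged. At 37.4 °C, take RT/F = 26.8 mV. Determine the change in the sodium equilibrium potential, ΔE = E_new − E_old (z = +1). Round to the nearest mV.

E_old = (26.8/1)·ln(149/29.8) = 43.13 mV
E_new = (26.8/1)·ln(47.7/29.8) = 12.61 mV
ΔE = 12.61 − (43.13) = -30.53 mV

-31 mV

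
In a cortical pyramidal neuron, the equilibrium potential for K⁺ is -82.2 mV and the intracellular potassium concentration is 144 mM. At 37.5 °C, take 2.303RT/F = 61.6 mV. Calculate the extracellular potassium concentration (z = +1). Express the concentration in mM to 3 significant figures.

Nernst: E = (61.6/1) · log₁₀([out]/[in]), so log₁₀([out]/[in]) = -82.2 × 1 / 61.6 = -1.3344.
[out]/[in] = 10^(-1.3344) = 0.0463.
[out] = 0.0463 × 144 = 6.667 mM.

6.67 mM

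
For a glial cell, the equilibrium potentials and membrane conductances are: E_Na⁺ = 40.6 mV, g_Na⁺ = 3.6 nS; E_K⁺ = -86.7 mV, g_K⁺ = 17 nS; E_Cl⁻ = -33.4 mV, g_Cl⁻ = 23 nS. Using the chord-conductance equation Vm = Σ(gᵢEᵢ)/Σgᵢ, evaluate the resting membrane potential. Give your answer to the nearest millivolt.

-48 mV

Σ gᵢEᵢ = 3.6·(40.6) + 17·(-86.7) + 23·(-33.4) = -2095.94
Σ gᵢ = 3.6 + 17 + 23 = 43.6
Vm = -2095.94 / 43.6 = -48.07 mV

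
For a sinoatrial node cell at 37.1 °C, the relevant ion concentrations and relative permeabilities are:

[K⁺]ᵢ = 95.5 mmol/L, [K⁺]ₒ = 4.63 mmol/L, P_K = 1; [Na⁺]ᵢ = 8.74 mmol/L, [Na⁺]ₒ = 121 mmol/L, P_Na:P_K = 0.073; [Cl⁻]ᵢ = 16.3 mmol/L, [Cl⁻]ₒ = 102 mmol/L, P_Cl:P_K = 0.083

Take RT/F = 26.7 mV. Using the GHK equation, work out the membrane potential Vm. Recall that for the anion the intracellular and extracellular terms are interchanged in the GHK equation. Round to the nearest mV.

-52 mV

Vm = 26.7 · ln[(Σ P·[cation]ₒ + Σ P·[anion]ᵢ) / (Σ P·[cation]ᵢ + Σ P·[anion]ₒ)]
Numerator = 1×4.63 + 0.073×121 + 0.083×16.3 = 14.82
Denominator = 1×95.5 + 0.073×8.74 + 0.083×102 = 104.6
Vm = 26.7 · ln(0.14164) = 26.7 × (-1.9545) = -52.18 mV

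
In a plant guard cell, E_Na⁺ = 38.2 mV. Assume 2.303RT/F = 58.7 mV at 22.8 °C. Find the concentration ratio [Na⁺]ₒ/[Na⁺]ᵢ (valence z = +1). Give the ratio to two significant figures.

log₁₀([out]/[in]) = E·z/(58.7) = 38.2 × 1 / 58.7 = 0.6508
[out]/[in] = 10^(0.6508) = 4.475

4.5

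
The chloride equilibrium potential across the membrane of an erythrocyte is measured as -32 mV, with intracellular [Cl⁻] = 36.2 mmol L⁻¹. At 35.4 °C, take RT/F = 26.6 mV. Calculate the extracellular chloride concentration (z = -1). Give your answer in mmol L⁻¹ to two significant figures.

Nernst: E = (26.6/-1) · ln([out]/[in]), so ln([out]/[in]) = -32.0 × -1 / 26.6 = 1.2030.
[out]/[in] = e^(1.2030) = 3.33.
[out] = 3.33 × 36.2 = 120.6 mmol L⁻¹.

120 mmol L⁻¹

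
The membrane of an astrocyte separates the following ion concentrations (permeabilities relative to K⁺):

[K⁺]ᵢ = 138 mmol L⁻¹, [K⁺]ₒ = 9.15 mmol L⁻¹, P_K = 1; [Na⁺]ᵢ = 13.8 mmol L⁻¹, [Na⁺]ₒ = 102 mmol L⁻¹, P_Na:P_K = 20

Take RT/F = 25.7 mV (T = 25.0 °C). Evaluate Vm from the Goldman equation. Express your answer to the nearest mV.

41 mV

Vm = 25.7 · ln[(Σ P·[cation]ₒ + Σ P·[anion]ᵢ) / (Σ P·[cation]ᵢ + Σ P·[anion]ₒ)]
Numerator = 1×9.15 + 20×102 = 2049
Denominator = 1×138 + 20×13.8 = 414
Vm = 25.7 · ln(4.9496) = 25.7 × (1.5993) = 41.10 mV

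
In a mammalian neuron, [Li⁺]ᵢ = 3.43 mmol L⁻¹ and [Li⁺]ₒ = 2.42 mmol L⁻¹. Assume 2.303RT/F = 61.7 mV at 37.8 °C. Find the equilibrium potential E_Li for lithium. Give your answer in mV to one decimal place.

-9.3 mV

E = (61.7/z) · log₁₀([Li⁺]_out/[Li⁺]_in) with z = +1.
= (61.7/1) · log₁₀(2.42/3.43) = 61.70 · log₁₀(0.7055)
= 61.70 · (-0.1515) = -9.35 mV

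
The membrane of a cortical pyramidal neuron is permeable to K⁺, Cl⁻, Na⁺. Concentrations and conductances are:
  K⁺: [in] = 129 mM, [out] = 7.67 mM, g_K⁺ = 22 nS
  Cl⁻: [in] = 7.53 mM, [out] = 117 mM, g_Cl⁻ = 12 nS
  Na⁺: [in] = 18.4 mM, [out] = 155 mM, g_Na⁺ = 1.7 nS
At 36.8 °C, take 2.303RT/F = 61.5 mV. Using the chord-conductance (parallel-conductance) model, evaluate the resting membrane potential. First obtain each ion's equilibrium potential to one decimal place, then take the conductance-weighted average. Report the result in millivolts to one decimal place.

E_K⁺ = (61.5/1)·log₁₀(7.67/129) = -75.4 mV
E_Cl⁻ = (61.5/-1)·log₁₀(117/7.53) = -73.3 mV
E_Na⁺ = (61.5/1)·log₁₀(155/18.4) = 56.9 mV
Vm = (Σ gᵢEᵢ)/(Σ gᵢ) = (22·-75.4 + 12·-73.3 + 1.7·56.9) / (22 + 12 + 1.7)
= -2441.67 / 35.7 = -68.39 mV

-68.4 mV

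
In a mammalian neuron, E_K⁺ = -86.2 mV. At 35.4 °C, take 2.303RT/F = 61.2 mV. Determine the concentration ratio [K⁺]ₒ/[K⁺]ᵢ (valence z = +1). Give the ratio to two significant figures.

log₁₀([out]/[in]) = E·z/(61.2) = -86.2 × 1 / 61.2 = -1.4085
[out]/[in] = 10^(-1.4085) = 0.03904

0.039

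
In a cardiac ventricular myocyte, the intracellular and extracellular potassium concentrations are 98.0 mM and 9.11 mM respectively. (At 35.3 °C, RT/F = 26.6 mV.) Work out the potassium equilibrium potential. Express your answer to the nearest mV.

E = (26.6/z) · ln([K⁺]_out/[K⁺]_in) with z = +1.
= (26.6/1) · ln(9.11/98.0) = 26.60 · ln(0.09296)
= 26.60 · (-2.3756) = -63.19 mV

-63 mV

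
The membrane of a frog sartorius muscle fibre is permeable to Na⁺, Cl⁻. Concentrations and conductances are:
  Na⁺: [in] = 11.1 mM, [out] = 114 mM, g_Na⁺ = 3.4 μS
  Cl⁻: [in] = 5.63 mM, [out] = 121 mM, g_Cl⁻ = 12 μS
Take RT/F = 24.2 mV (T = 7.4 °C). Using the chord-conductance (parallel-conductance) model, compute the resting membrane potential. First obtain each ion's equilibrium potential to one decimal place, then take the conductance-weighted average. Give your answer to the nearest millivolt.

-45 mV

E_Na⁺ = (24.2/1)·ln(114/11.1) = 56.4 mV
E_Cl⁻ = (24.2/-1)·ln(121/5.63) = -74.2 mV
Vm = (Σ gᵢEᵢ)/(Σ gᵢ) = (3.4·56.4 + 12·-74.2) / (3.4 + 12)
= -698.64 / 15.4 = -45.37 mV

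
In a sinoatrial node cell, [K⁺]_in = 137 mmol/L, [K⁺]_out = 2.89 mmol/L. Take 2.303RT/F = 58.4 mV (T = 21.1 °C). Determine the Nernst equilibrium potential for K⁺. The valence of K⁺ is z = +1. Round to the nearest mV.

-98 mV

E = (58.4/z) · log₁₀([K⁺]_out/[K⁺]_in) with z = +1.
= (58.4/1) · log₁₀(2.89/137) = 58.40 · log₁₀(0.02109)
= 58.40 · (-1.6758) = -97.87 mV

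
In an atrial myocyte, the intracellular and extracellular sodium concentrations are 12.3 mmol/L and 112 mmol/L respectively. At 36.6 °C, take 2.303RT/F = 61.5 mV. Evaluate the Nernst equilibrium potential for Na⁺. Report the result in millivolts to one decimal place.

59.0 mV

E = (61.5/z) · log₁₀([Na⁺]_out/[Na⁺]_in) with z = +1.
= (61.5/1) · log₁₀(112/12.3) = 61.50 · log₁₀(9.106)
= 61.50 · (0.9593) = 59.00 mV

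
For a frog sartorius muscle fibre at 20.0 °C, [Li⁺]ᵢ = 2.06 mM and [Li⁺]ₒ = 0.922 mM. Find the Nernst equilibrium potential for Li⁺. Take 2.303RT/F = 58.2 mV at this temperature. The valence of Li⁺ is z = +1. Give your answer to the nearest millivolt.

E = (58.2/z) · log₁₀([Li⁺]_out/[Li⁺]_in) with z = +1.
= (58.2/1) · log₁₀(0.922/2.06) = 58.20 · log₁₀(0.4476)
= 58.20 · (-0.3491) = -20.32 mV

-20 mV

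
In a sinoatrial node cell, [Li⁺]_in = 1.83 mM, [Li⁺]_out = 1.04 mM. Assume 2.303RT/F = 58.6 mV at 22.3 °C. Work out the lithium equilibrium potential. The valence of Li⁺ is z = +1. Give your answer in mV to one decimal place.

E = (58.6/z) · log₁₀([Li⁺]_out/[Li⁺]_in) with z = +1.
= (58.6/1) · log₁₀(1.04/1.83) = 58.60 · log₁₀(0.5683)
= 58.60 · (-0.2454) = -14.38 mV

-14.4 mV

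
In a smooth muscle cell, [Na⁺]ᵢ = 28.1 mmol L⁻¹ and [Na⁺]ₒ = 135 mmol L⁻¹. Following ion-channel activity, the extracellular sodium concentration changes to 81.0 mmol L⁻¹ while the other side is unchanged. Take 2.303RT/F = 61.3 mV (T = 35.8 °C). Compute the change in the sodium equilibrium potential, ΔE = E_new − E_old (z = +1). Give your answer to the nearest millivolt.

-14 mV

E_old = (61.3/1)·log₁₀(135/28.1) = 41.78 mV
E_new = (61.3/1)·log₁₀(81.0/28.1) = 28.18 mV
ΔE = 28.18 − (41.78) = -13.60 mV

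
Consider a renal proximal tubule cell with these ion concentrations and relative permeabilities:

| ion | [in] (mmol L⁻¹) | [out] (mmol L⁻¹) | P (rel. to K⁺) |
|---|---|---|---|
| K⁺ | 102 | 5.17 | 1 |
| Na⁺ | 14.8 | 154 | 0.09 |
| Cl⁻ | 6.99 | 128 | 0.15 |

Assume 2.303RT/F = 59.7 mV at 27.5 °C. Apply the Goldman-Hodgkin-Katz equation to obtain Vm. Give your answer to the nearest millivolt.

-47 mV

Vm = 59.7 · log₁₀[(Σ P·[cation]ₒ + Σ P·[anion]ᵢ) / (Σ P·[cation]ᵢ + Σ P·[anion]ₒ)]
Numerator = 1×5.17 + 0.09×154 + 0.15×6.99 = 20.08
Denominator = 1×102 + 0.09×14.8 + 0.15×128 = 122.5
Vm = 59.7 · log₁₀(0.16386) = 59.7 × (-0.7855) = -46.90 mV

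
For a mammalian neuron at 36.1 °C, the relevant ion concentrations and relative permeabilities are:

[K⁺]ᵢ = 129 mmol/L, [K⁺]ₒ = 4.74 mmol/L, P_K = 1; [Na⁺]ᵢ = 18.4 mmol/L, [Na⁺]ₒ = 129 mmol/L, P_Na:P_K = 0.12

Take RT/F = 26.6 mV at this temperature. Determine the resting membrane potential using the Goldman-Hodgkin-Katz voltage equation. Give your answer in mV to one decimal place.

Vm = 26.6 · ln[(Σ P·[cation]ₒ + Σ P·[anion]ᵢ) / (Σ P·[cation]ᵢ + Σ P·[anion]ₒ)]
Numerator = 1×4.74 + 0.12×129 = 20.22
Denominator = 1×129 + 0.12×18.4 = 131.2
Vm = 26.6 · ln(0.15411) = 26.6 × (-1.8701) = -49.74 mV

-49.7 mV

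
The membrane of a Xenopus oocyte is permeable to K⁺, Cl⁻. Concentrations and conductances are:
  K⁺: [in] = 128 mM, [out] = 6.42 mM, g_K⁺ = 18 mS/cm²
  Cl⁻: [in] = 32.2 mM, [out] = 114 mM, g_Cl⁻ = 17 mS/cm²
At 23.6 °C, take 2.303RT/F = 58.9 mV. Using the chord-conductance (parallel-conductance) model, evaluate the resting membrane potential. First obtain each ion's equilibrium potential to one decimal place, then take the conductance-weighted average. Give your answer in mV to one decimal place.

E_K⁺ = (58.9/1)·log₁₀(6.42/128) = -76.6 mV
E_Cl⁻ = (58.9/-1)·log₁₀(114/32.2) = -32.3 mV
Vm = (Σ gᵢEᵢ)/(Σ gᵢ) = (18·-76.6 + 17·-32.3) / (18 + 17)
= -1927.90 / 35 = -55.08 mV

-55.1 mV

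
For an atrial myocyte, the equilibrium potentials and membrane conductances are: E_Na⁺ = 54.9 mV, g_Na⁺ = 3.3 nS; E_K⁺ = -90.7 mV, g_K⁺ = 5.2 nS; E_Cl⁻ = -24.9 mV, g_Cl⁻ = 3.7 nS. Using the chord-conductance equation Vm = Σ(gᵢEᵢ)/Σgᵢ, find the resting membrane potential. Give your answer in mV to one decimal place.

-31.4 mV

Σ gᵢEᵢ = 3.3·(54.9) + 5.2·(-90.7) + 3.7·(-24.9) = -382.60
Σ gᵢ = 3.3 + 5.2 + 3.7 = 12.2
Vm = -382.60 / 12.2 = -31.36 mV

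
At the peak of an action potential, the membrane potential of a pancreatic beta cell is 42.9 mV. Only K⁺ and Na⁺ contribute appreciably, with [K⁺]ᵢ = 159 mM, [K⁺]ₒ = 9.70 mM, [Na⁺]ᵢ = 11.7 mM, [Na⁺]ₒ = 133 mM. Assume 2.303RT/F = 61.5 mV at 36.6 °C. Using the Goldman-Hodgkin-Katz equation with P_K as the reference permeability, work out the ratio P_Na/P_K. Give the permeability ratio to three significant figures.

10.5

Let α = P_Na/P_K. GHK: Vm = 61.5·log₁₀[(Kₒ + α·Naₒ)/(Kᵢ + α·Naᵢ)].
10^(Vm/61.5) = 10^(42.9/61.5) = 4.9838
So 4.9838·(Kᵢ + α·Naᵢ) = Kₒ + α·Naₒ → α = (4.9838·159.0 − 9.7) / (133.0 − 4.9838·11.7)
α = (792.4 − 9.7) / (133.0 − 58.31) = 782.7/74.69 = 10.48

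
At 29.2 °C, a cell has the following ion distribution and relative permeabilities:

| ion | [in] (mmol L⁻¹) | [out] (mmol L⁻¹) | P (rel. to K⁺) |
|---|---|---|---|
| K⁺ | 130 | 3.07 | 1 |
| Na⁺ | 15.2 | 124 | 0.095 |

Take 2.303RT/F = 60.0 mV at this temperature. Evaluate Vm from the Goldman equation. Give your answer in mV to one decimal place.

-56.8 mV

Vm = 60.0 · log₁₀[(Σ P·[cation]ₒ + Σ P·[anion]ᵢ) / (Σ P·[cation]ᵢ + Σ P·[anion]ₒ)]
Numerator = 1×3.07 + 0.095×124 = 14.85
Denominator = 1×130 + 0.095×15.2 = 131.4
Vm = 60.0 · log₁₀(0.11298) = 60.0 × (-0.9470) = -56.82 mV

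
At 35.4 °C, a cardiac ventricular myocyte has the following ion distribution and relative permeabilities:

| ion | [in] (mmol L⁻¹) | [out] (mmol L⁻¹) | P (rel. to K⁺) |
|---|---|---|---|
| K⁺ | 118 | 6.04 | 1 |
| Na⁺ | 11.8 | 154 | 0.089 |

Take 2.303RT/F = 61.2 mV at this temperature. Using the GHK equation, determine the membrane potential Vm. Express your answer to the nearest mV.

-48 mV

Vm = 61.2 · log₁₀[(Σ P·[cation]ₒ + Σ P·[anion]ᵢ) / (Σ P·[cation]ᵢ + Σ P·[anion]ₒ)]
Numerator = 1×6.04 + 0.089×154 = 19.75
Denominator = 1×118 + 0.089×11.8 = 119.1
Vm = 61.2 · log₁₀(0.16586) = 61.2 × (-0.7803) = -47.75 mV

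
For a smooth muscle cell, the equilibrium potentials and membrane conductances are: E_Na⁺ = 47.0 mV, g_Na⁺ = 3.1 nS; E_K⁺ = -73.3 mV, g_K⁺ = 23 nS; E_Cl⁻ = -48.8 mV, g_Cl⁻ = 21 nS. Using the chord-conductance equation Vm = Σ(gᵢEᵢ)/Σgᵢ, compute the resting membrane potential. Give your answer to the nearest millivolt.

-54 mV

Σ gᵢEᵢ = 3.1·(47.0) + 23·(-73.3) + 21·(-48.8) = -2565.00
Σ gᵢ = 3.1 + 23 + 21 = 47.1
Vm = -2565.00 / 47.1 = -54.46 mV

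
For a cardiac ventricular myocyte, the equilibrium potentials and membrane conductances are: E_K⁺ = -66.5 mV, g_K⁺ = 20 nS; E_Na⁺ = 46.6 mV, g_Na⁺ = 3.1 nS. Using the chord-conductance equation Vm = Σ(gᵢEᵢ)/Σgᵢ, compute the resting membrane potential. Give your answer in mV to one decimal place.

Σ gᵢEᵢ = 20·(-66.5) + 3.1·(46.6) = -1185.54
Σ gᵢ = 20 + 3.1 = 23.1
Vm = -1185.54 / 23.1 = -51.32 mV

-51.3 mV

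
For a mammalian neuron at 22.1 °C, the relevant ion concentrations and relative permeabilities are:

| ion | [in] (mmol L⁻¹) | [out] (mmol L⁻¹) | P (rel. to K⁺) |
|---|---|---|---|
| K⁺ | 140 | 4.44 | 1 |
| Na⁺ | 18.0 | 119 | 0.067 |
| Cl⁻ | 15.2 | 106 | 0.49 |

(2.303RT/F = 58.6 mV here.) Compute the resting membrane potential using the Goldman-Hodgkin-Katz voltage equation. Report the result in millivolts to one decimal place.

Vm = 58.6 · log₁₀[(Σ P·[cation]ₒ + Σ P·[anion]ᵢ) / (Σ P·[cation]ᵢ + Σ P·[anion]ₒ)]
Numerator = 1×4.44 + 0.067×119 + 0.49×15.2 = 19.86
Denominator = 1×140 + 0.067×18.0 + 0.49×106 = 193.1
Vm = 58.6 · log₁₀(0.10283) = 58.6 × (-0.9879) = -57.89 mV

-57.9 mV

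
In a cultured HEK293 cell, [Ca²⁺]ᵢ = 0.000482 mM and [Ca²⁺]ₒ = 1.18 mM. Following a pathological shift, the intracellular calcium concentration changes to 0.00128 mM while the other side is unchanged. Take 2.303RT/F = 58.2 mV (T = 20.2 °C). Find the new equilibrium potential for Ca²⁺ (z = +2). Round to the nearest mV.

86 mV

After the shift: [Ca²⁺]_out = 1.18, [Ca²⁺]_in = 0.00128 mM.
E_new = (58.2/2)·log₁₀(1.18/0.00128) = 29.10 · (2.9647) = 86.27 mV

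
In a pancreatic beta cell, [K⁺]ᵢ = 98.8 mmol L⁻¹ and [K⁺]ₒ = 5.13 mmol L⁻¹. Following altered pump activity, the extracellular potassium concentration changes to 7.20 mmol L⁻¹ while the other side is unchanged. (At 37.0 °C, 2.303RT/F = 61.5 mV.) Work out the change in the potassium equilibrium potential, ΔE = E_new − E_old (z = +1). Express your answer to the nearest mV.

E_old = (61.5/1)·log₁₀(5.13/98.8) = -79.01 mV
E_new = (61.5/1)·log₁₀(7.20/98.8) = -69.95 mV
ΔE = -69.95 − (-79.01) = 9.05 mV

9 mV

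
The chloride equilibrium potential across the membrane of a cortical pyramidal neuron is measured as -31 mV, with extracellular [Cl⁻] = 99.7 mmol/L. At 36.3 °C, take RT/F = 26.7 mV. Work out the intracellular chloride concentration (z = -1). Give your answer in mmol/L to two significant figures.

Nernst: E = (26.7/-1) · ln([out]/[in]), so ln([out]/[in]) = -31.0 × -1 / 26.7 = 1.1610.
[out]/[in] = e^(1.1610) = 3.193.
[in] = 99.7 / 3.193 = 31.22 mmol/L.

31 mmol/L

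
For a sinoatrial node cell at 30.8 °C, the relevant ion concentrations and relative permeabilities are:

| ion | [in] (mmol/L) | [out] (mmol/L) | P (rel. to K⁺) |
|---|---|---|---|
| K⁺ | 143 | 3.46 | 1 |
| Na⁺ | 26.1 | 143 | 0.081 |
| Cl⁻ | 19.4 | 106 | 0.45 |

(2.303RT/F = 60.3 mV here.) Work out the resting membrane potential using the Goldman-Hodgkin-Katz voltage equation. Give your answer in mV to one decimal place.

-54.8 mV

Vm = 60.3 · log₁₀[(Σ P·[cation]ₒ + Σ P·[anion]ᵢ) / (Σ P·[cation]ᵢ + Σ P·[anion]ₒ)]
Numerator = 1×3.46 + 0.081×143 + 0.45×19.4 = 23.77
Denominator = 1×143 + 0.081×26.1 + 0.45×106 = 192.8
Vm = 60.3 · log₁₀(0.12329) = 60.3 × (-0.9091) = -54.82 mV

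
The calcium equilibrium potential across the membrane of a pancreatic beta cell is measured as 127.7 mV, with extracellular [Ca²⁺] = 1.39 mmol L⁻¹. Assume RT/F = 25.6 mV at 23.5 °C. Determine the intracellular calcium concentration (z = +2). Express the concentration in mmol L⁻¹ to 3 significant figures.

Nernst: E = (25.6/2) · ln([out]/[in]), so ln([out]/[in]) = 127.7 × 2 / 25.6 = 9.9766.
[out]/[in] = e^(9.9766) = 2.152e+04.
[in] = 1.39 / 2.152e+04 = 6.46e-05 mmol L⁻¹.

0.0000646 mmol L⁻¹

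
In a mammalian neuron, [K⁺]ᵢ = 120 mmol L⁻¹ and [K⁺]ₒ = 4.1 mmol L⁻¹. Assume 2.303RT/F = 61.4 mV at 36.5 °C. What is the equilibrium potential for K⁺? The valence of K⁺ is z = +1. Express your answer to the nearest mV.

E = (61.4/z) · log₁₀([K⁺]_out/[K⁺]_in) with z = +1.
= (61.4/1) · log₁₀(4.1/120) = 61.40 · log₁₀(0.03417)
= 61.40 · (-1.4664) = -90.04 mV

-90 mV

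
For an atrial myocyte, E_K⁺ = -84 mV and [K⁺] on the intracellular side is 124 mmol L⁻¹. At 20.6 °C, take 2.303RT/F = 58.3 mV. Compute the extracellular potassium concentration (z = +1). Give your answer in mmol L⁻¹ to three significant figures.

Nernst: E = (58.3/1) · log₁₀([out]/[in]), so log₁₀([out]/[in]) = -84.0 × 1 / 58.3 = -1.4408.
[out]/[in] = 10^(-1.4408) = 0.03624.
[out] = 0.03624 × 124 = 4.494 mmol L⁻¹.

4.49 mmol L⁻¹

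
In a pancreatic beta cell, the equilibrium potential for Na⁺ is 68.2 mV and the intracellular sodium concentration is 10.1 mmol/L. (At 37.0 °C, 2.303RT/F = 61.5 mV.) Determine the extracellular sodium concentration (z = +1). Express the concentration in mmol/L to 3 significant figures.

130 mmol/L

Nernst: E = (61.5/1) · log₁₀([out]/[in]), so log₁₀([out]/[in]) = 68.2 × 1 / 61.5 = 1.1089.
[out]/[in] = 10^(1.1089) = 12.85.
[out] = 12.85 × 10.1 = 129.8 mmol/L.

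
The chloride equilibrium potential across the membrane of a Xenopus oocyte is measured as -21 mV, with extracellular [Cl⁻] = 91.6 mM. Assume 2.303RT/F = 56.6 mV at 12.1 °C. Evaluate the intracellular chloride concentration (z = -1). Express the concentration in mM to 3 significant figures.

Nernst: E = (56.6/-1) · log₁₀([out]/[in]), so log₁₀([out]/[in]) = -21.0 × -1 / 56.6 = 0.3710.
[out]/[in] = 10^(0.3710) = 2.35.
[in] = 91.6 / 2.35 = 38.98 mM.

39.0 mM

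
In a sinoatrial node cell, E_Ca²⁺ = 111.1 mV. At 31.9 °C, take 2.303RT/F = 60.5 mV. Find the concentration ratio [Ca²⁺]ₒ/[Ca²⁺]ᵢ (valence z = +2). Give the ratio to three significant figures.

4710

log₁₀([out]/[in]) = E·z/(60.5) = 111.1 × 2 / 60.5 = 3.6727
[out]/[in] = 10^(3.6727) = 4707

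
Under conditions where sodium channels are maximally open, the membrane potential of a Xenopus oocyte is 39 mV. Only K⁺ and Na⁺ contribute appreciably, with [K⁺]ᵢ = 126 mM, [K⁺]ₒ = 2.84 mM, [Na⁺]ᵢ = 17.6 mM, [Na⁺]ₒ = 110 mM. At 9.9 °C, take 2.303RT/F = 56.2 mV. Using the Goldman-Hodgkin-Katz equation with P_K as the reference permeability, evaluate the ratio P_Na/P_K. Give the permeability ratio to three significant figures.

Let α = P_Na/P_K. GHK: Vm = 56.2·log₁₀[(Kₒ + α·Naₒ)/(Kᵢ + α·Naᵢ)].
10^(Vm/56.2) = 10^(39.0/56.2) = 4.9425
So 4.9425·(Kᵢ + α·Naᵢ) = Kₒ + α·Naₒ → α = (4.9425·126.0 − 2.84) / (110.0 − 4.9425·17.6)
α = (622.8 − 2.84) / (110.0 − 86.99) = 619.9/23.01 = 26.94

26.9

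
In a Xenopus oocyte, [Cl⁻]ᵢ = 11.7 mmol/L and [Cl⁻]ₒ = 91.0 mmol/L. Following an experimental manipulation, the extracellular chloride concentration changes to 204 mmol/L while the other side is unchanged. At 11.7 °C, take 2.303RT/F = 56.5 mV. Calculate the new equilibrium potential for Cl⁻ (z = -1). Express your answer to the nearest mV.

After the shift: [Cl⁻]_out = 204, [Cl⁻]_in = 11.7 mmol/L.
E_new = (56.5/-1)·log₁₀(204/11.7) = -56.50 · (1.2414) = -70.14 mV

-70 mV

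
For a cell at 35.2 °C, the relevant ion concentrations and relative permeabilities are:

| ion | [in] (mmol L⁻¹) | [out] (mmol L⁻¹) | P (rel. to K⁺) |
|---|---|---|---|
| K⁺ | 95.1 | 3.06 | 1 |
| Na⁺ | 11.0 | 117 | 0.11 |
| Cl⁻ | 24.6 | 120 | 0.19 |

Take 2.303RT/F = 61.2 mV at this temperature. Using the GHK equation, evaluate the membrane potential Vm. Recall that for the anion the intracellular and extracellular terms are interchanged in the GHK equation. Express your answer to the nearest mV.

Vm = 61.2 · log₁₀[(Σ P·[cation]ₒ + Σ P·[anion]ᵢ) / (Σ P·[cation]ᵢ + Σ P·[anion]ₒ)]
Numerator = 1×3.06 + 0.11×117 + 0.19×24.6 = 20.6
Denominator = 1×95.1 + 0.11×11.0 + 0.19×120 = 119.1
Vm = 61.2 · log₁₀(0.17298) = 61.2 × (-0.7620) = -46.63 mV

-47 mV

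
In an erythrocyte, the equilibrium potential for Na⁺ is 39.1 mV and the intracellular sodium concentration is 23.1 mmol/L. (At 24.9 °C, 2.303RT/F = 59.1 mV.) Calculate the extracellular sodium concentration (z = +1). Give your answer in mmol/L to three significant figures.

Nernst: E = (59.1/1) · log₁₀([out]/[in]), so log₁₀([out]/[in]) = 39.1 × 1 / 59.1 = 0.6616.
[out]/[in] = 10^(0.6616) = 4.588.
[out] = 4.588 × 23.1 = 106 mmol/L.

106 mmol/L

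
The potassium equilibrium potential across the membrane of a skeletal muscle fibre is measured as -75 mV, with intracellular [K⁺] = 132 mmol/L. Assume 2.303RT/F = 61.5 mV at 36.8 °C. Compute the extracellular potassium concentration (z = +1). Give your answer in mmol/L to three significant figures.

7.96 mmol/L

Nernst: E = (61.5/1) · log₁₀([out]/[in]), so log₁₀([out]/[in]) = -75.0 × 1 / 61.5 = -1.2195.
[out]/[in] = 10^(-1.2195) = 0.06032.
[out] = 0.06032 × 132 = 7.963 mmol/L.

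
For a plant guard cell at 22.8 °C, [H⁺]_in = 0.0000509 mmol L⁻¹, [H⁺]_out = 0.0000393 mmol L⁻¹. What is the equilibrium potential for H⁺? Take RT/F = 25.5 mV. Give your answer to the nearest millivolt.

E = (25.5/z) · ln([H⁺]_out/[H⁺]_in) with z = +1.
= (25.5/1) · ln(0.0000393/0.0000509) = 25.50 · ln(0.7721)
= 25.50 · (-0.2586) = -6.60 mV

-7 mV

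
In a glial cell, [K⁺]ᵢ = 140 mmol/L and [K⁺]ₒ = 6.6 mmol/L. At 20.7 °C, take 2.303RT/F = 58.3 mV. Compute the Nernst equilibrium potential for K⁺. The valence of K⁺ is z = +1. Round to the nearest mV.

E = (58.3/z) · log₁₀([K⁺]_out/[K⁺]_in) with z = +1.
= (58.3/1) · log₁₀(6.6/140) = 58.30 · log₁₀(0.04714)
= 58.30 · (-1.3266) = -77.34 mV

-77 mV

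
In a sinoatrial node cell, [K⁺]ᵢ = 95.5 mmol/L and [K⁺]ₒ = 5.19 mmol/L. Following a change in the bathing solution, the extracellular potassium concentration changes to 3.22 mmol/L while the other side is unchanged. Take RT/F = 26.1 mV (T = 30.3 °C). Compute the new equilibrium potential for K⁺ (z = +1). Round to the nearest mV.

-88 mV

After the shift: [K⁺]_out = 3.22, [K⁺]_in = 95.5 mmol/L.
E_new = (26.1/1)·ln(3.22/95.5) = 26.10 · (-3.3897) = -88.47 mV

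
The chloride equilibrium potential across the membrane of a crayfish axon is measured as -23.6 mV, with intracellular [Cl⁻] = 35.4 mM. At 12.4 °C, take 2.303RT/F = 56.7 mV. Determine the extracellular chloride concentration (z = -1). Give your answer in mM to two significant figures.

92 mM

Nernst: E = (56.7/-1) · log₁₀([out]/[in]), so log₁₀([out]/[in]) = -23.6 × -1 / 56.7 = 0.4162.
[out]/[in] = 10^(0.4162) = 2.608.
[out] = 2.608 × 35.4 = 92.31 mM.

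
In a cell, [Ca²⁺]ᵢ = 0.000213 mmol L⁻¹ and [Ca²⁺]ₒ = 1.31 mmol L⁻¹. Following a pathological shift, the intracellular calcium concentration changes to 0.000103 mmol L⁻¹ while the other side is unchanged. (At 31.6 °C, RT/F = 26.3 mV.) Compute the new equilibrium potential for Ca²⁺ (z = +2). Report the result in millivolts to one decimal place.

After the shift: [Ca²⁺]_out = 1.31, [Ca²⁺]_in = 0.000103 mmol L⁻¹.
E_new = (26.3/2)·ln(1.31/0.000103) = 13.15 · (9.4508) = 124.28 mV

124.3 mV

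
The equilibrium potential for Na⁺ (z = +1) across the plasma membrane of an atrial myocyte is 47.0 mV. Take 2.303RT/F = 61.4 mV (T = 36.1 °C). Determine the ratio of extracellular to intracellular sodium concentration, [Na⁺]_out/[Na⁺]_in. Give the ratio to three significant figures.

5.83

log₁₀([out]/[in]) = E·z/(61.4) = 47.0 × 1 / 61.4 = 0.7655
[out]/[in] = 10^(0.7655) = 5.827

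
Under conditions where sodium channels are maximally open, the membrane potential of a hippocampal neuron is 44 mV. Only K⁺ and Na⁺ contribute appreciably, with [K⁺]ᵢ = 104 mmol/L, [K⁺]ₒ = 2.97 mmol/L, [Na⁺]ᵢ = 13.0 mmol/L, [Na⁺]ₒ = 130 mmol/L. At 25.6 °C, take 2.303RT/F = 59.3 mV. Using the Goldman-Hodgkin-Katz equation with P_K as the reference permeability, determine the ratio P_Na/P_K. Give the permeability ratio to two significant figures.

Let α = P_Na/P_K. GHK: Vm = 59.3·log₁₀[(Kₒ + α·Naₒ)/(Kᵢ + α·Naᵢ)].
10^(Vm/59.3) = 10^(44.0/59.3) = 5.5206
So 5.5206·(Kᵢ + α·Naᵢ) = Kₒ + α·Naₒ → α = (5.5206·104.0 − 2.97) / (130.0 − 5.5206·13.0)
α = (574.1 − 2.97) / (130.0 − 71.77) = 571.2/58.23 = 9.809

9.8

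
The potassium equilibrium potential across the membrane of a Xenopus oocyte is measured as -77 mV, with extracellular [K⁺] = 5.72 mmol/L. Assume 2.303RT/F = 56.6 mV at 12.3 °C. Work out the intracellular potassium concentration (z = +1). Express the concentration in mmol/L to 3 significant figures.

131 mmol/L

Nernst: E = (56.6/1) · log₁₀([out]/[in]), so log₁₀([out]/[in]) = -77.0 × 1 / 56.6 = -1.3604.
[out]/[in] = 10^(-1.3604) = 0.04361.
[in] = 5.72 / 0.04361 = 131.2 mmol/L.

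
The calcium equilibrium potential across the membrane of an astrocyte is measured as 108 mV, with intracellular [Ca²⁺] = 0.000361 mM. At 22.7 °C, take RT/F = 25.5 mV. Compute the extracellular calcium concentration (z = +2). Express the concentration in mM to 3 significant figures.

Nernst: E = (25.5/2) · ln([out]/[in]), so ln([out]/[in]) = 108.0 × 2 / 25.5 = 8.4706.
[out]/[in] = e^(8.4706) = 4772.
[out] = 4772 × 0.000361 = 1.723 mM.

1.72 mM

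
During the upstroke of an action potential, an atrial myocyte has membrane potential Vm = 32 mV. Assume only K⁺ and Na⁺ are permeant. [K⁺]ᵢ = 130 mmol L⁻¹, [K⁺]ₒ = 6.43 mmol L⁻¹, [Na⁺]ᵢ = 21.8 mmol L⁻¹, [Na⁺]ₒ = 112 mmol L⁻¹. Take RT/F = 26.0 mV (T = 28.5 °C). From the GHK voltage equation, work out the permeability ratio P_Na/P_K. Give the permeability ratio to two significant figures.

Let α = P_Na/P_K. GHK: Vm = 26.0·ln[(Kₒ + α·Naₒ)/(Kᵢ + α·Naᵢ)].
e^(Vm/26.0) = e^(32.0/26.0) = 3.4239
So 3.4239·(Kᵢ + α·Naᵢ) = Kₒ + α·Naₒ → α = (3.4239·130.0 − 6.43) / (112.0 − 3.4239·21.8)
α = (445.1 − 6.43) / (112.0 − 74.64) = 438.7/37.36 = 11.74

12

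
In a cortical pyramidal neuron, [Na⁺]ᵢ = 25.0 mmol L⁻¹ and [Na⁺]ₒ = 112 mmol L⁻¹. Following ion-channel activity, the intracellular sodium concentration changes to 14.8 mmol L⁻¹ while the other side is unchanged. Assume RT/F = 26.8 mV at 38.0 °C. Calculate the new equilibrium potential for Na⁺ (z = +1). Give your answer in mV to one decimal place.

54.2 mV

After the shift: [Na⁺]_out = 112, [Na⁺]_in = 14.8 mmol L⁻¹.
E_new = (26.8/1)·ln(112/14.8) = 26.80 · (2.0239) = 54.24 mV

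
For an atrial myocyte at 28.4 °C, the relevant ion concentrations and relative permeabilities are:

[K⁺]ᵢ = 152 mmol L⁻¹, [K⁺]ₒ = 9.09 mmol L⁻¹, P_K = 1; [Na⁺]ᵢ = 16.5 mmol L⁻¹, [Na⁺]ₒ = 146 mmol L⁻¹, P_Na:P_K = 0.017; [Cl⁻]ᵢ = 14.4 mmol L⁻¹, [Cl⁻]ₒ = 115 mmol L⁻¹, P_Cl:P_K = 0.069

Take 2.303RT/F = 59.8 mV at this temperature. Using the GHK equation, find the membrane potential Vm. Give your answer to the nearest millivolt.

Vm = 59.8 · log₁₀[(Σ P·[cation]ₒ + Σ P·[anion]ᵢ) / (Σ P·[cation]ᵢ + Σ P·[anion]ₒ)]
Numerator = 1×9.09 + 0.017×146 + 0.069×14.4 = 12.57
Denominator = 1×152 + 0.017×16.5 + 0.069×115 = 160.2
Vm = 59.8 · log₁₀(0.078429) = 59.8 × (-1.1055) = -66.11 mV

-66 mV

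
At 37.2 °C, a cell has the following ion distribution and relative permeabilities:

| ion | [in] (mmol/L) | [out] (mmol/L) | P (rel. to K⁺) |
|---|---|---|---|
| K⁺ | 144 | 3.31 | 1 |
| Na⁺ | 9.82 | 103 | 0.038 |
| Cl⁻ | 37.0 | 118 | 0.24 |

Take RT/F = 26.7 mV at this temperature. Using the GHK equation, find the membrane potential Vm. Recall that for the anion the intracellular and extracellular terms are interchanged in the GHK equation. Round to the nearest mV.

Vm = 26.7 · ln[(Σ P·[cation]ₒ + Σ P·[anion]ᵢ) / (Σ P·[cation]ᵢ + Σ P·[anion]ₒ)]
Numerator = 1×3.31 + 0.038×103 + 0.24×37.0 = 16.1
Denominator = 1×144 + 0.038×9.82 + 0.24×118 = 172.7
Vm = 26.7 · ln(0.093252) = 26.7 × (-2.3724) = -63.34 mV

-63 mV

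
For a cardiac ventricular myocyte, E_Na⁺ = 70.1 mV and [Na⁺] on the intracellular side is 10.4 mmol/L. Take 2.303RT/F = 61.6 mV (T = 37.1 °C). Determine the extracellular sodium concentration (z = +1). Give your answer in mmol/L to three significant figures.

143 mmol/L

Nernst: E = (61.6/1) · log₁₀([out]/[in]), so log₁₀([out]/[in]) = 70.1 × 1 / 61.6 = 1.1380.
[out]/[in] = 10^(1.1380) = 13.74.
[out] = 13.74 × 10.4 = 142.9 mmol/L.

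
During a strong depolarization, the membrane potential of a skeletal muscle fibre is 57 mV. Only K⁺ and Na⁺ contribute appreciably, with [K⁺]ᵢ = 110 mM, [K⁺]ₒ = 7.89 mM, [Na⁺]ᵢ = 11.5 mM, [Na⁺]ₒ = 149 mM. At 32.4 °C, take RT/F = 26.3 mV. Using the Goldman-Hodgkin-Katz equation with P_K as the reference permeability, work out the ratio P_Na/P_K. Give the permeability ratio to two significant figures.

20

Let α = P_Na/P_K. GHK: Vm = 26.3·ln[(Kₒ + α·Naₒ)/(Kᵢ + α·Naᵢ)].
e^(Vm/26.3) = e^(57.0/26.3) = 8.7347
So 8.7347·(Kᵢ + α·Naᵢ) = Kₒ + α·Naₒ → α = (8.7347·110.0 − 7.89) / (149.0 − 8.7347·11.5)
α = (960.8 − 7.89) / (149.0 − 100.4) = 952.9/48.55 = 19.63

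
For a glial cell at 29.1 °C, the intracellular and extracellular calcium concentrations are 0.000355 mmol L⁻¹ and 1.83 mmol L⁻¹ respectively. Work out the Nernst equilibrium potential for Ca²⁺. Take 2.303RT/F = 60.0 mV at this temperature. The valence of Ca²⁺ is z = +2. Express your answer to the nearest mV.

E = (60.0/z) · log₁₀([Ca²⁺]_out/[Ca²⁺]_in) with z = +2.
= (60.0/2) · log₁₀(1.83/0.000355) = 30.00 · log₁₀(5155)
= 30.00 · (3.7122) = 111.37 mV

111 mV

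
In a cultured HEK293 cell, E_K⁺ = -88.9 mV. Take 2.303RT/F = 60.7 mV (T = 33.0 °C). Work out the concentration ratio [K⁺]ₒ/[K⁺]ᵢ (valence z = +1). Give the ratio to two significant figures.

0.034

log₁₀([out]/[in]) = E·z/(60.7) = -88.9 × 1 / 60.7 = -1.4646
[out]/[in] = 10^(-1.4646) = 0.03431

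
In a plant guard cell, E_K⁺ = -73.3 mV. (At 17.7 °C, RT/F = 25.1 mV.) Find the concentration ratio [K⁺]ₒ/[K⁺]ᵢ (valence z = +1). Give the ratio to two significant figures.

0.054

ln([out]/[in]) = E·z/(25.1) = -73.3 × 1 / 25.1 = -2.9203
[out]/[in] = e^(-2.9203) = 0.05392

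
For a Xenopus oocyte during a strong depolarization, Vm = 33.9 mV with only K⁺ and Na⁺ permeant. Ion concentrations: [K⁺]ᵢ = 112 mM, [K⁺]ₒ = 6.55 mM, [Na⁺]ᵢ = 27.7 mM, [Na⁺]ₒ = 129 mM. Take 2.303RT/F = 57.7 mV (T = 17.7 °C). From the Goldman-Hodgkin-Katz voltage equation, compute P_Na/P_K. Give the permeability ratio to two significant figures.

20

Let α = P_Na/P_K. GHK: Vm = 57.7·log₁₀[(Kₒ + α·Naₒ)/(Kᵢ + α·Naᵢ)].
10^(Vm/57.7) = 10^(33.9/57.7) = 3.8683
So 3.8683·(Kᵢ + α·Naᵢ) = Kₒ + α·Naₒ → α = (3.8683·112.0 − 6.55) / (129.0 − 3.8683·27.7)
α = (433.3 − 6.55) / (129.0 − 107.2) = 426.7/21.85 = 19.53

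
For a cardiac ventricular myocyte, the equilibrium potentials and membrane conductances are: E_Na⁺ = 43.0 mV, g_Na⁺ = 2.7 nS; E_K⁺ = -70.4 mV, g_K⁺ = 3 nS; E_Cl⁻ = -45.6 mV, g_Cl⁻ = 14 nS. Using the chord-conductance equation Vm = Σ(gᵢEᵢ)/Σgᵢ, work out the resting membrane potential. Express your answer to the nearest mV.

-37 mV

Σ gᵢEᵢ = 2.7·(43.0) + 3·(-70.4) + 14·(-45.6) = -733.50
Σ gᵢ = 2.7 + 3 + 14 = 19.7
Vm = -733.50 / 19.7 = -37.23 mV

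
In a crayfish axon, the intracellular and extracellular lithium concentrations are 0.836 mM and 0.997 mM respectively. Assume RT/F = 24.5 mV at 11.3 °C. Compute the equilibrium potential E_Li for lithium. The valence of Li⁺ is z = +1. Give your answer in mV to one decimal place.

E = (24.5/z) · ln([Li⁺]_out/[Li⁺]_in) with z = +1.
= (24.5/1) · ln(0.997/0.836) = 24.50 · ln(1.193)
= 24.50 · (0.1761) = 4.31 mV

4.3 mV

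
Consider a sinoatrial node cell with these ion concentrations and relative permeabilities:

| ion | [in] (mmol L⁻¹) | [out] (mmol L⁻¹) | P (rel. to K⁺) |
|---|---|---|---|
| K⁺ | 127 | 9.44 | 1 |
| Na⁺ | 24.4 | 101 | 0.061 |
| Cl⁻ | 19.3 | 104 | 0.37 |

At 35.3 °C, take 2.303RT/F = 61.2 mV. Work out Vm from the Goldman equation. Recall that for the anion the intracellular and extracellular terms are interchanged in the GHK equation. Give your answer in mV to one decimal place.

-53.0 mV

Vm = 61.2 · log₁₀[(Σ P·[cation]ₒ + Σ P·[anion]ᵢ) / (Σ P·[cation]ᵢ + Σ P·[anion]ₒ)]
Numerator = 1×9.44 + 0.061×101 + 0.37×19.3 = 22.74
Denominator = 1×127 + 0.061×24.4 + 0.37×104 = 167
Vm = 61.2 · log₁₀(0.13621) = 61.2 × (-0.8658) = -52.99 mV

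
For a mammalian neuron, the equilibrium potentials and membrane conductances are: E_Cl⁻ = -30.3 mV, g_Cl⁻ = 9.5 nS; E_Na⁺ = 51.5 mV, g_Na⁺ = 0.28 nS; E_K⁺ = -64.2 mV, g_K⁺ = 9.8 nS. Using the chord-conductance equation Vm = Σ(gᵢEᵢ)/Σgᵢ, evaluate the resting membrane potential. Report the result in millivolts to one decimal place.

-46.1 mV

Σ gᵢEᵢ = 9.5·(-30.3) + 0.28·(51.5) + 9.8·(-64.2) = -902.59
Σ gᵢ = 9.5 + 0.28 + 9.8 = 19.58
Vm = -902.59 / 19.58 = -46.10 mV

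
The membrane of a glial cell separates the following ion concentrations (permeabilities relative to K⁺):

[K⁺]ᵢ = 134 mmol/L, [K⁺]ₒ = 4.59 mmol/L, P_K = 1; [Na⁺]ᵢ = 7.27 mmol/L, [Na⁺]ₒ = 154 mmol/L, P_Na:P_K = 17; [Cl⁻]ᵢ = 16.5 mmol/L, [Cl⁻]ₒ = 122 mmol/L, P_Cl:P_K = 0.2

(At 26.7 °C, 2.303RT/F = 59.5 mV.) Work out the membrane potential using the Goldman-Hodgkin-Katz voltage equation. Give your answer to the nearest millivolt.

Vm = 59.5 · log₁₀[(Σ P·[cation]ₒ + Σ P·[anion]ᵢ) / (Σ P·[cation]ᵢ + Σ P·[anion]ₒ)]
Numerator = 1×4.59 + 17×154 + 0.2×16.5 = 2626
Denominator = 1×134 + 17×7.27 + 0.2×122 = 282
Vm = 59.5 · log₁₀(9.312) = 59.5 × (0.9690) = 57.66 mV

58 mV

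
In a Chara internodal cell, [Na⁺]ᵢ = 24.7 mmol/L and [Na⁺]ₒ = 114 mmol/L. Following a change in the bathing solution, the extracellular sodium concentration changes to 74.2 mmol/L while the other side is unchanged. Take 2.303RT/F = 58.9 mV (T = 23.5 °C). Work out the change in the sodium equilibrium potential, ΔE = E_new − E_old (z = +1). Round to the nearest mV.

-11 mV

E_old = (58.9/1)·log₁₀(114/24.7) = 39.12 mV
E_new = (58.9/1)·log₁₀(74.2/24.7) = 28.14 mV
ΔE = 28.14 − (39.12) = -10.98 mV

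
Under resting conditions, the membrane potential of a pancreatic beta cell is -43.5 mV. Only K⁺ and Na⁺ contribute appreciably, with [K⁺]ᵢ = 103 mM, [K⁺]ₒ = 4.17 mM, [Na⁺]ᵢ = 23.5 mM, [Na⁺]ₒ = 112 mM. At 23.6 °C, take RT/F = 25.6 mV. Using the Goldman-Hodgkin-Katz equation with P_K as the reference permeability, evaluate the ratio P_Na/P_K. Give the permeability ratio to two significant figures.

Let α = P_Na/P_K. GHK: Vm = 25.6·ln[(Kₒ + α·Naₒ)/(Kᵢ + α·Naᵢ)].
e^(Vm/25.6) = e^(-43.5/25.6) = 0.18283
So 0.18283·(Kᵢ + α·Naᵢ) = Kₒ + α·Naₒ → α = (0.18283·103.0 − 4.17) / (112.0 − 0.18283·23.5)
α = (18.83 − 4.17) / (112.0 − 4.296) = 14.66/107.7 = 0.1361

0.14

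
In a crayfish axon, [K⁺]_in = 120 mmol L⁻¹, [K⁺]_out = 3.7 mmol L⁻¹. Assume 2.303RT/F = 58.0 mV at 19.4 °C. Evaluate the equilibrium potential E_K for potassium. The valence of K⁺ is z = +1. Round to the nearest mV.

E = (58.0/z) · log₁₀([K⁺]_out/[K⁺]_in) with z = +1.
= (58.0/1) · log₁₀(3.7/120) = 58.00 · log₁₀(0.03083)
= 58.00 · (-1.5110) = -87.64 mV

-88 mV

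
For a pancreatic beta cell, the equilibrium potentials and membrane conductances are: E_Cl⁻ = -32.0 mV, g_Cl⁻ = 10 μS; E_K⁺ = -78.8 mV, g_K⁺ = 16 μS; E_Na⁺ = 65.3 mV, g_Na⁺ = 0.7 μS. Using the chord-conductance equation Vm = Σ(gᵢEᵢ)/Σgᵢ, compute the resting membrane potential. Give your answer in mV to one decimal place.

Σ gᵢEᵢ = 10·(-32.0) + 16·(-78.8) + 0.7·(65.3) = -1535.09
Σ gᵢ = 10 + 16 + 0.7 = 26.7
Vm = -1535.09 / 26.7 = -57.49 mV

-57.5 mV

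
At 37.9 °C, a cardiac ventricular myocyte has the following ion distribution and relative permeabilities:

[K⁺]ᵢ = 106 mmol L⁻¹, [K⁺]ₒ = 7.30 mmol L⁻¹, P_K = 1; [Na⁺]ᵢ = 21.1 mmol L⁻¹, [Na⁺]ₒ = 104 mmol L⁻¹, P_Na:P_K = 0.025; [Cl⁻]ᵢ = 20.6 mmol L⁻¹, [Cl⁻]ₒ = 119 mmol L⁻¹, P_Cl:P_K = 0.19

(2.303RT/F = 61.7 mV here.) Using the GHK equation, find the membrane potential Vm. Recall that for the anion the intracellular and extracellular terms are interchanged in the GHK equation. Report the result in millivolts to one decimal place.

-59.9 mV

Vm = 61.7 · log₁₀[(Σ P·[cation]ₒ + Σ P·[anion]ᵢ) / (Σ P·[cation]ᵢ + Σ P·[anion]ₒ)]
Numerator = 1×7.30 + 0.025×104 + 0.19×20.6 = 13.81
Denominator = 1×106 + 0.025×21.1 + 0.19×119 = 129.1
Vm = 61.7 · log₁₀(0.10697) = 61.7 × (-0.9707) = -59.89 mV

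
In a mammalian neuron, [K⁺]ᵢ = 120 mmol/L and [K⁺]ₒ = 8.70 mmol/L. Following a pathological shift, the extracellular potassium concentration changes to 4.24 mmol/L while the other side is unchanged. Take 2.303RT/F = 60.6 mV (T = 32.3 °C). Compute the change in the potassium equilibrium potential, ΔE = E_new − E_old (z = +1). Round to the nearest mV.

-19 mV

E_old = (60.6/1)·log₁₀(8.70/120) = -69.06 mV
E_new = (60.6/1)·log₁₀(4.24/120) = -87.98 mV
ΔE = -87.98 − (-69.06) = -18.92 mV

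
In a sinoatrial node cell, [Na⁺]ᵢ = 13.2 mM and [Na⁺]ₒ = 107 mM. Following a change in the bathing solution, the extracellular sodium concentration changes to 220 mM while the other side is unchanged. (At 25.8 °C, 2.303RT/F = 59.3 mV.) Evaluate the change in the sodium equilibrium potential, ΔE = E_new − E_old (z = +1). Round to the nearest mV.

E_old = (59.3/1)·log₁₀(107/13.2) = 53.89 mV
E_new = (59.3/1)·log₁₀(220/13.2) = 72.46 mV
ΔE = 72.46 − (53.89) = 18.56 mV

19 mV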